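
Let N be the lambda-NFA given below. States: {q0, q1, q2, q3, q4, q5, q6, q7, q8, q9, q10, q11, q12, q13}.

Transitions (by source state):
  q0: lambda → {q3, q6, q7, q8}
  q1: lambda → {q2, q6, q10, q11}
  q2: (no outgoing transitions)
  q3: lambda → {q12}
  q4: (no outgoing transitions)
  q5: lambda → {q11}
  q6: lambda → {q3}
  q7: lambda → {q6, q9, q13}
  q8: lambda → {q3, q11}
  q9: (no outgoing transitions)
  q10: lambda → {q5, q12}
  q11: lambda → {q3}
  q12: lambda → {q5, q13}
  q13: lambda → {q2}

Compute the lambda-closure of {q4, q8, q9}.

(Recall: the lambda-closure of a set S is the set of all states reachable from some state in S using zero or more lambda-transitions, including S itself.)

Start with {q4, q8, q9}.
From q8 via lambda: add q3, q11.
From q3 via lambda: add q12.
From q12 via lambda: add q5, q13.
From q13 via lambda: add q2.
No new states can be added; the closed set is {q2, q3, q4, q5, q8, q9, q11, q12, q13}.

{q2, q3, q4, q5, q8, q9, q11, q12, q13}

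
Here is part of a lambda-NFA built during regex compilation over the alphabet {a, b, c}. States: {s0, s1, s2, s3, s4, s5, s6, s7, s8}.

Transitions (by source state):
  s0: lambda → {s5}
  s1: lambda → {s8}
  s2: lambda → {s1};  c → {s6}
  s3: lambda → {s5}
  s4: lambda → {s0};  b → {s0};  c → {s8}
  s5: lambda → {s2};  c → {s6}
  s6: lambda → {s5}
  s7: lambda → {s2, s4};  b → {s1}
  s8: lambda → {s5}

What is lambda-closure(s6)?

{s1, s2, s5, s6, s8}

Start with {s6}.
From s6 via lambda: add s5.
From s5 via lambda: add s2.
From s2 via lambda: add s1.
From s1 via lambda: add s8.
No new states can be added; the closed set is {s1, s2, s5, s6, s8}.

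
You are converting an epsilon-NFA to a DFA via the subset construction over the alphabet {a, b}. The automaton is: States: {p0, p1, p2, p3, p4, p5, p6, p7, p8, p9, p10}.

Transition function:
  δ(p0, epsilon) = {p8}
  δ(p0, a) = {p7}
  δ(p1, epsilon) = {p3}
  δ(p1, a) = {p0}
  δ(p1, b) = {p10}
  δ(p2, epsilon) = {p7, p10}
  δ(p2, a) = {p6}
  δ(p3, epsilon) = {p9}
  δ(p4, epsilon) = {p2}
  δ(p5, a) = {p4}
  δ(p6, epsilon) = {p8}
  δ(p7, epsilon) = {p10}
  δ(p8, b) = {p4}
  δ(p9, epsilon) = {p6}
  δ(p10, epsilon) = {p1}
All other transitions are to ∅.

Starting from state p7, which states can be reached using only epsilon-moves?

{p1, p3, p6, p7, p8, p9, p10}

Start with {p7}.
From p7 via epsilon: add p10.
From p10 via epsilon: add p1.
From p1 via epsilon: add p3.
From p3 via epsilon: add p9.
From p9 via epsilon: add p6.
From p6 via epsilon: add p8.
No new states can be added; the closed set is {p1, p3, p6, p7, p8, p9, p10}.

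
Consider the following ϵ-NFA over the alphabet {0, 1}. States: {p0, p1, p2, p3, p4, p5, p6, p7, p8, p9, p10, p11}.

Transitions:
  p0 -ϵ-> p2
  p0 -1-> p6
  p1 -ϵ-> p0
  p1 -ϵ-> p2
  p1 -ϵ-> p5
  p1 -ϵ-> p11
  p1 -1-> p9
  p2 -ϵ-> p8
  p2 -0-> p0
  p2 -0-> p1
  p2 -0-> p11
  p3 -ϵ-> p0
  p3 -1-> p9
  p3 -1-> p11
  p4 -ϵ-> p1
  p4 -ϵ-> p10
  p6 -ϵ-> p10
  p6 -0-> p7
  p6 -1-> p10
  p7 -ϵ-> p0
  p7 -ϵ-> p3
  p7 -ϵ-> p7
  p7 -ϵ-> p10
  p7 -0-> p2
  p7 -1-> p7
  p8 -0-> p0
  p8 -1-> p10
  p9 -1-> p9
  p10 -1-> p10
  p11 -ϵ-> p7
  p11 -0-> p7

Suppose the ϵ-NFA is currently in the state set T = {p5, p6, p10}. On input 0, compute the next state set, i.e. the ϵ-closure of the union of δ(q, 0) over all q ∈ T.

{p0, p2, p3, p7, p8, p10}

p6 on 0 → {p7}.
No 0-transition from p5, p10.
Union after reading 0: {p7}.
Now take the ϵ-closure:
From p7 via ϵ: add p0, p3, p10.
From p0 via ϵ: add p2.
From p2 via ϵ: add p8.
No new states can be added; the closed set is {p0, p2, p3, p7, p8, p10}.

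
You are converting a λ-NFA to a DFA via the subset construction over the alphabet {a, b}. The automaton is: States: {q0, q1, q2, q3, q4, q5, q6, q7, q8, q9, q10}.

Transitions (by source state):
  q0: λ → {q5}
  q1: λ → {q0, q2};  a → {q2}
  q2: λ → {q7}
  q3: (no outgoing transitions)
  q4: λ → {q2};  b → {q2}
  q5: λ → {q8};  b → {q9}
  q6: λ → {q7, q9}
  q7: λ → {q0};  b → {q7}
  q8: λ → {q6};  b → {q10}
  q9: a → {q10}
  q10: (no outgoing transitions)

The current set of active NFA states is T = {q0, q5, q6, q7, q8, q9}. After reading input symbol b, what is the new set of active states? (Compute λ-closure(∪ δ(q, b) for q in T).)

{q0, q5, q6, q7, q8, q9, q10}

q5 on b → {q9}.
q7 on b → {q7}.
q8 on b → {q10}.
No b-transition from q0, q6, q9.
Union after reading b: {q7, q9, q10}.
Now take the λ-closure:
From q7 via λ: add q0.
From q0 via λ: add q5.
From q5 via λ: add q8.
From q8 via λ: add q6.
No new states can be added; the closed set is {q0, q5, q6, q7, q8, q9, q10}.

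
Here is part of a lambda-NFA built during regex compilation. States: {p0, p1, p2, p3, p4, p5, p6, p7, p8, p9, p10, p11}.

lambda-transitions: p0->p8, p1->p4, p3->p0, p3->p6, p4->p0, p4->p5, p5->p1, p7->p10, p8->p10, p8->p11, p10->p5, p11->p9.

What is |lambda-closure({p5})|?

8

Start with {p5}.
From p5 via lambda: add p1.
From p1 via lambda: add p4.
From p4 via lambda: add p0.
From p0 via lambda: add p8.
From p8 via lambda: add p10, p11.
From p11 via lambda: add p9.
lambda-closure = {p0, p1, p4, p5, p8, p9, p10, p11}, which has 8 states.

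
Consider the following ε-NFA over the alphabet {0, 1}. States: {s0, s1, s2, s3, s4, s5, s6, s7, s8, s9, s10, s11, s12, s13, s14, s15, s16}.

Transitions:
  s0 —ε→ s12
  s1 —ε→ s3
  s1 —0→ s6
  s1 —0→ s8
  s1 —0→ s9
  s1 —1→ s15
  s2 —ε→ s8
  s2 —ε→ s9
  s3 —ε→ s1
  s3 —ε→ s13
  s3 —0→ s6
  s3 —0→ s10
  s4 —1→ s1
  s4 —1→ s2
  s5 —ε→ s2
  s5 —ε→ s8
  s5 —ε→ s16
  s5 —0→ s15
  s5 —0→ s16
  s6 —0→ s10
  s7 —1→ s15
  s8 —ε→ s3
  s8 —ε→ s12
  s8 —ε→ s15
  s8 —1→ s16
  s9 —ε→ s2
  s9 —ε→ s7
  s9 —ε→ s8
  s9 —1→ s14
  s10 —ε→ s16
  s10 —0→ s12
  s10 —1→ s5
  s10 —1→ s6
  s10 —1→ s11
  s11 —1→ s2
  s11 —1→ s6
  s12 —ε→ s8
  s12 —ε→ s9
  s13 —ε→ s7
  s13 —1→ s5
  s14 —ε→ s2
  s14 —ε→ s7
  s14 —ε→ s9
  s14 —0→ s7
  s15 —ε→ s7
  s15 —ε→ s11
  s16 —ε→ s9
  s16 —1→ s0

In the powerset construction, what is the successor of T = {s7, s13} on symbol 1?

s7 on 1 → {s15}.
s13 on 1 → {s5}.
Union after reading 1: {s5, s15}.
Now take the ε-closure:
From s5 via ε: add s2, s8, s16.
From s15 via ε: add s7, s11.
From s2 via ε: add s9.
From s8 via ε: add s3, s12.
From s3 via ε: add s1, s13.
No new states can be added; the closed set is {s1, s2, s3, s5, s7, s8, s9, s11, s12, s13, s15, s16}.

{s1, s2, s3, s5, s7, s8, s9, s11, s12, s13, s15, s16}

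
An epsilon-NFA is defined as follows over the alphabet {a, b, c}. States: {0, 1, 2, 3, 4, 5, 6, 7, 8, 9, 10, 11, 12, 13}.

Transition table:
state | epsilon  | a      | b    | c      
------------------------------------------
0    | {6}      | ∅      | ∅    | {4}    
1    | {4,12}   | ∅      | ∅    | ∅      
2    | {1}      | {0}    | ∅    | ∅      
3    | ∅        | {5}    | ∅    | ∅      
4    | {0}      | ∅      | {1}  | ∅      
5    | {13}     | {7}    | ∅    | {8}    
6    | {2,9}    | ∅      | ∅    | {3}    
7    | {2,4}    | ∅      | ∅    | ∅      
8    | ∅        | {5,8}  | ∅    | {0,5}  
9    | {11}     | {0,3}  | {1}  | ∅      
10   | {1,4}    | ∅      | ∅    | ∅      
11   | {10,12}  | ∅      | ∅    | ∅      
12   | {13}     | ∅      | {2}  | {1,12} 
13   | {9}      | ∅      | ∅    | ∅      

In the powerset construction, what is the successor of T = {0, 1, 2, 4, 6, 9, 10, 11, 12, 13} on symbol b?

4 on b → {1}.
9 on b → {1}.
12 on b → {2}.
No b-transition from 0, 1, 2, 6, 10, 11, 13.
Union after reading b: {1, 2}.
Now take the epsilon-closure:
From 1 via epsilon: add 4, 12.
From 4 via epsilon: add 0.
From 12 via epsilon: add 13.
From 0 via epsilon: add 6.
From 13 via epsilon: add 9.
From 9 via epsilon: add 11.
From 11 via epsilon: add 10.
No new states can be added; the closed set is {0, 1, 2, 4, 6, 9, 10, 11, 12, 13}.

{0, 1, 2, 4, 6, 9, 10, 11, 12, 13}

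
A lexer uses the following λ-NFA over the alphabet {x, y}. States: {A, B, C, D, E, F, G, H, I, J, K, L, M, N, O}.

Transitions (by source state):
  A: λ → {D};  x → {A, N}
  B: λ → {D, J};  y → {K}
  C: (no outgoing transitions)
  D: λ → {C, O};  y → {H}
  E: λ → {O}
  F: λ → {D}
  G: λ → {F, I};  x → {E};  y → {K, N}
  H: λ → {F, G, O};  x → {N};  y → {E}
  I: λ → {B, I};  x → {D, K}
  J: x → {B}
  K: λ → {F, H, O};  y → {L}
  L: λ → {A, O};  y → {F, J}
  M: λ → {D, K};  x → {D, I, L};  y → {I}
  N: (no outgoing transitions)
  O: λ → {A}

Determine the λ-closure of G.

{A, B, C, D, F, G, I, J, O}

Start with {G}.
From G via λ: add F, I.
From F via λ: add D.
From I via λ: add B.
From B via λ: add J.
From D via λ: add C, O.
From O via λ: add A.
No new states can be added; the closed set is {A, B, C, D, F, G, I, J, O}.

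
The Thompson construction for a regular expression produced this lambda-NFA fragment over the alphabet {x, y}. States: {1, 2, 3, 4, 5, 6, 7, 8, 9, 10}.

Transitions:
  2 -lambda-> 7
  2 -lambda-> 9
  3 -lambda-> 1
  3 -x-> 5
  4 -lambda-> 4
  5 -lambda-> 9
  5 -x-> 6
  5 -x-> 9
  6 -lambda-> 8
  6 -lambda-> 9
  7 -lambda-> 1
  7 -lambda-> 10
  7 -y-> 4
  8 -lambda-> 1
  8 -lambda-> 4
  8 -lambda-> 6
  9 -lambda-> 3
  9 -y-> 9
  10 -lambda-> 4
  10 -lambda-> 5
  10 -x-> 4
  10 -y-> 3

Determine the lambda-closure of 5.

{1, 3, 5, 9}

Start with {5}.
From 5 via lambda: add 9.
From 9 via lambda: add 3.
From 3 via lambda: add 1.
No new states can be added; the closed set is {1, 3, 5, 9}.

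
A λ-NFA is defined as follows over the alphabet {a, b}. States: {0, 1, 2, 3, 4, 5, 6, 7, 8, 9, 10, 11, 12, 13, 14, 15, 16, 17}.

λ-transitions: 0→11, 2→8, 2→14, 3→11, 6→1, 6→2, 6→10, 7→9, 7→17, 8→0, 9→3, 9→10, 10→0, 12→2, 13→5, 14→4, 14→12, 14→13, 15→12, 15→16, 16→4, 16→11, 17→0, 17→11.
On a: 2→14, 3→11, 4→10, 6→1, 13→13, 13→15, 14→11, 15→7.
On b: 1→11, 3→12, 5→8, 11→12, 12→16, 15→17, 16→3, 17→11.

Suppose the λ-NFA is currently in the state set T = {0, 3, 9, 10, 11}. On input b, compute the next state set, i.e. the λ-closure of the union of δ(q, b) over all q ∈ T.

3 on b → {12}.
11 on b → {12}.
No b-transition from 0, 9, 10.
Union after reading b: {12}.
Now take the λ-closure:
From 12 via λ: add 2.
From 2 via λ: add 8, 14.
From 8 via λ: add 0.
From 14 via λ: add 4, 13.
From 0 via λ: add 11.
From 13 via λ: add 5.
No new states can be added; the closed set is {0, 2, 4, 5, 8, 11, 12, 13, 14}.

{0, 2, 4, 5, 8, 11, 12, 13, 14}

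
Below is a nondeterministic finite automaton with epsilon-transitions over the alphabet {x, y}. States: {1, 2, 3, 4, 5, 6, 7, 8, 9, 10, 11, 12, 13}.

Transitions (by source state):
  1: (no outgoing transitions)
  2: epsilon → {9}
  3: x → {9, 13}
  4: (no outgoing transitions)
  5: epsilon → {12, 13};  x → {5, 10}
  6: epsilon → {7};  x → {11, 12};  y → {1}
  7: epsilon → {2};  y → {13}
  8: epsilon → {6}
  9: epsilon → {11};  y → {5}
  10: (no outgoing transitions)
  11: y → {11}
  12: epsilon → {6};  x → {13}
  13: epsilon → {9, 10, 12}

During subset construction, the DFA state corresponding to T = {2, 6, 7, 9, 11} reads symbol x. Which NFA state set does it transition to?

6 on x → {11, 12}.
No x-transition from 2, 7, 9, 11.
Union after reading x: {11, 12}.
Now take the epsilon-closure:
From 12 via epsilon: add 6.
From 6 via epsilon: add 7.
From 7 via epsilon: add 2.
From 2 via epsilon: add 9.
No new states can be added; the closed set is {2, 6, 7, 9, 11, 12}.

{2, 6, 7, 9, 11, 12}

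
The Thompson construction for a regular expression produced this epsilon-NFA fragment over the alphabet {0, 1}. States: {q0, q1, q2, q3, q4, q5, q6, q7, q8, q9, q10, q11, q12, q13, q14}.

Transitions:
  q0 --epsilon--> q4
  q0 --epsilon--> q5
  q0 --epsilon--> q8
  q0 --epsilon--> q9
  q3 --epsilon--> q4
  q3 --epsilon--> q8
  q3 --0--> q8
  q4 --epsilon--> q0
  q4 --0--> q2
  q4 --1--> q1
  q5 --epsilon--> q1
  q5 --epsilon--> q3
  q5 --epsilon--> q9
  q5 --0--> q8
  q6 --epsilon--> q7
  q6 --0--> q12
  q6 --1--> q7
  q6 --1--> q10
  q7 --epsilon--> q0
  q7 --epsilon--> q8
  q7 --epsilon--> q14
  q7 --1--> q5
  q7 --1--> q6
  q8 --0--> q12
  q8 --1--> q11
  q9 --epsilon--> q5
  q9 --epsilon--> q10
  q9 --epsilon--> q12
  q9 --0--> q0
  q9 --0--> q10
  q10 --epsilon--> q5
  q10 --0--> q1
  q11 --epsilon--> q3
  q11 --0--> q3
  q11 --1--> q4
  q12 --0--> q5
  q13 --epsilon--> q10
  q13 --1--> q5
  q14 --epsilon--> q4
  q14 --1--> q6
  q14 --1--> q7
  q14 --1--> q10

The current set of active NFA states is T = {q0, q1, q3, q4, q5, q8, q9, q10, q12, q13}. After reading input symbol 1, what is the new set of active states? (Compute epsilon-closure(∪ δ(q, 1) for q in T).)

{q0, q1, q3, q4, q5, q8, q9, q10, q11, q12}

q4 on 1 → {q1}.
q8 on 1 → {q11}.
q13 on 1 → {q5}.
No 1-transition from q0, q1, q3, q5, q9, q10, q12.
Union after reading 1: {q1, q5, q11}.
Now take the epsilon-closure:
From q5 via epsilon: add q3, q9.
From q3 via epsilon: add q4, q8.
From q9 via epsilon: add q10, q12.
From q4 via epsilon: add q0.
No new states can be added; the closed set is {q0, q1, q3, q4, q5, q8, q9, q10, q11, q12}.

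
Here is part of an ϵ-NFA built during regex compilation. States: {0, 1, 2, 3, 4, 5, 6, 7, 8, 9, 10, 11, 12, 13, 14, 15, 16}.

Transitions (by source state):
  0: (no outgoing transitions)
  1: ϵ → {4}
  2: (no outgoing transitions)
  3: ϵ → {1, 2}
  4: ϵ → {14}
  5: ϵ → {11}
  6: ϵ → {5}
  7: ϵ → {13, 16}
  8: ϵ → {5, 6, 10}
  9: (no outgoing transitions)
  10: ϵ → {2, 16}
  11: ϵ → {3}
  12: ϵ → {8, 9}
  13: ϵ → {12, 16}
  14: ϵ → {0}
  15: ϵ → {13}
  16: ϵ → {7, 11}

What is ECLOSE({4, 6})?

Start with {4, 6}.
From 4 via ϵ: add 14.
From 6 via ϵ: add 5.
From 5 via ϵ: add 11.
From 14 via ϵ: add 0.
From 11 via ϵ: add 3.
From 3 via ϵ: add 1, 2.
No new states can be added; the closed set is {0, 1, 2, 3, 4, 5, 6, 11, 14}.

{0, 1, 2, 3, 4, 5, 6, 11, 14}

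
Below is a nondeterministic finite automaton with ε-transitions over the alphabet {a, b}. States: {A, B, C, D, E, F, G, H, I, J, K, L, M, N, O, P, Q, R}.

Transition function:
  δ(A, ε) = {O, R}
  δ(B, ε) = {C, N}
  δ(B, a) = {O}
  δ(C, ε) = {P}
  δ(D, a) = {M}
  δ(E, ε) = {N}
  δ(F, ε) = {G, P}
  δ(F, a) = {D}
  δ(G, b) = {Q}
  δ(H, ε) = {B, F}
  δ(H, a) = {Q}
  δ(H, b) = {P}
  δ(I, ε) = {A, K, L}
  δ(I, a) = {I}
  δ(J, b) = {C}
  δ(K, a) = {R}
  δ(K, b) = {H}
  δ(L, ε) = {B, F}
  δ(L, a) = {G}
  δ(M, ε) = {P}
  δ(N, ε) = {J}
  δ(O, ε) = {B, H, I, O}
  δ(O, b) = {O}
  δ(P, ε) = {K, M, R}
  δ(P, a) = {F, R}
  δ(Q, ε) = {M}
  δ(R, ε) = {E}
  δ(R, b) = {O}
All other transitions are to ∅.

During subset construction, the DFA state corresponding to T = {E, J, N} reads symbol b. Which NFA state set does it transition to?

{C, E, J, K, M, N, P, R}

J on b → {C}.
No b-transition from E, N.
Union after reading b: {C}.
Now take the ε-closure:
From C via ε: add P.
From P via ε: add K, M, R.
From R via ε: add E.
From E via ε: add N.
From N via ε: add J.
No new states can be added; the closed set is {C, E, J, K, M, N, P, R}.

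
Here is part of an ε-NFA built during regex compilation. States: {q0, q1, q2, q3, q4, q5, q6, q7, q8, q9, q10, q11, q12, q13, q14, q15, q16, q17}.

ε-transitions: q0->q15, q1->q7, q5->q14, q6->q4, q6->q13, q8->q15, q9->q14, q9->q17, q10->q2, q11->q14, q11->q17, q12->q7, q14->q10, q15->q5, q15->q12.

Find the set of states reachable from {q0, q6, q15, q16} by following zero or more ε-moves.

Start with {q0, q6, q15, q16}.
From q6 via ε: add q4, q13.
From q15 via ε: add q5, q12.
From q5 via ε: add q14.
From q12 via ε: add q7.
From q14 via ε: add q10.
From q10 via ε: add q2.
No new states can be added; the closed set is {q0, q2, q4, q5, q6, q7, q10, q12, q13, q14, q15, q16}.

{q0, q2, q4, q5, q6, q7, q10, q12, q13, q14, q15, q16}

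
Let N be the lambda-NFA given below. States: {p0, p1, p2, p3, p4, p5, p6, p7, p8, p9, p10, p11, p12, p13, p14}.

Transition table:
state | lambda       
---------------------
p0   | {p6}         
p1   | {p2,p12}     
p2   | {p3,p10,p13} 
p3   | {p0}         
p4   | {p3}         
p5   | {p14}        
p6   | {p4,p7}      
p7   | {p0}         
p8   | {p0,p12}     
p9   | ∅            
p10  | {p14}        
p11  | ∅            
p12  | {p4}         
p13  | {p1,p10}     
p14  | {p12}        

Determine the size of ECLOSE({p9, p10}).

Start with {p9, p10}.
From p10 via lambda: add p14.
From p14 via lambda: add p12.
From p12 via lambda: add p4.
From p4 via lambda: add p3.
From p3 via lambda: add p0.
From p0 via lambda: add p6.
From p6 via lambda: add p7.
lambda-closure = {p0, p3, p4, p6, p7, p9, p10, p12, p14}, which has 9 states.

9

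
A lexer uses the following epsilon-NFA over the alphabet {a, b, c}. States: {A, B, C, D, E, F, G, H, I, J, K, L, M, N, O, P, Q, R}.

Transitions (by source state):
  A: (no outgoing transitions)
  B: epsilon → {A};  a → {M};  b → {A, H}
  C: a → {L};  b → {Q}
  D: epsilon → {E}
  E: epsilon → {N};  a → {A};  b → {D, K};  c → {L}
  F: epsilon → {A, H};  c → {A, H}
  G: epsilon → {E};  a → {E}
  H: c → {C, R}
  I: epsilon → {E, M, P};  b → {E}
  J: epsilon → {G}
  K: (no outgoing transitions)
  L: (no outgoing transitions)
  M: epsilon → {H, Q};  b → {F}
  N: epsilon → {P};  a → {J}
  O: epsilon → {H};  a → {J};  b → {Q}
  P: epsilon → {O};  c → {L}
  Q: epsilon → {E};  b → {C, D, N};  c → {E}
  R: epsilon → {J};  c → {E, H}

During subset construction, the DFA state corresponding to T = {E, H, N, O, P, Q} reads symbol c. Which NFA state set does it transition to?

E on c → {L}.
H on c → {C, R}.
P on c → {L}.
Q on c → {E}.
No c-transition from N, O.
Union after reading c: {C, E, L, R}.
Now take the epsilon-closure:
From E via epsilon: add N.
From R via epsilon: add J.
From J via epsilon: add G.
From N via epsilon: add P.
From P via epsilon: add O.
From O via epsilon: add H.
No new states can be added; the closed set is {C, E, G, H, J, L, N, O, P, R}.

{C, E, G, H, J, L, N, O, P, R}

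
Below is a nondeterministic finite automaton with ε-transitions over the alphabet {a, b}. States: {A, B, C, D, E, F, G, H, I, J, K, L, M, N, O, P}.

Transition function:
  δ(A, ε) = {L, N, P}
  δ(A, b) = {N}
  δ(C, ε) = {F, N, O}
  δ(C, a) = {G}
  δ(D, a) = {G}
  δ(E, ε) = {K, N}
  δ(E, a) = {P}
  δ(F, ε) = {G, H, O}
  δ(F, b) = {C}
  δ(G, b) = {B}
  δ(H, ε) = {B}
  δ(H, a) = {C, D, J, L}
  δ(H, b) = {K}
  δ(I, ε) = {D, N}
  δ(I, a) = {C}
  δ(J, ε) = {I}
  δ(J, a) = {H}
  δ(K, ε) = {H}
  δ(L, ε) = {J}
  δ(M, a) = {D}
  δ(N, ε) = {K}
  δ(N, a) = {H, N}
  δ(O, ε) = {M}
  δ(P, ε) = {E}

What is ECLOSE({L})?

{B, D, H, I, J, K, L, N}

Start with {L}.
From L via ε: add J.
From J via ε: add I.
From I via ε: add D, N.
From N via ε: add K.
From K via ε: add H.
From H via ε: add B.
No new states can be added; the closed set is {B, D, H, I, J, K, L, N}.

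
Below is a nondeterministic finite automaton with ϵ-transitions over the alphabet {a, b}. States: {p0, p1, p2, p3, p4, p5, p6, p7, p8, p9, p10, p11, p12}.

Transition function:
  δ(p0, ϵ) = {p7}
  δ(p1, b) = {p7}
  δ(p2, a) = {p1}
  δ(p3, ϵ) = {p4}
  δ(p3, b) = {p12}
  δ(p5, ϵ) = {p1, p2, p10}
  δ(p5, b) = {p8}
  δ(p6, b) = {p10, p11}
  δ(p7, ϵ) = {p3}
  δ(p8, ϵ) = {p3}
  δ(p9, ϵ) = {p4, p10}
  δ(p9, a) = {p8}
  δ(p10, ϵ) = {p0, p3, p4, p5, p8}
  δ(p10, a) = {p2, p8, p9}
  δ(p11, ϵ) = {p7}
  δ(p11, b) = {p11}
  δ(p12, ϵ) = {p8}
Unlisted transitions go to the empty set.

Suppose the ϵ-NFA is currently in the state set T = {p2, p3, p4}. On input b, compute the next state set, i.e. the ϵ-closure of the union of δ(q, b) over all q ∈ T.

p3 on b → {p12}.
No b-transition from p2, p4.
Union after reading b: {p12}.
Now take the ϵ-closure:
From p12 via ϵ: add p8.
From p8 via ϵ: add p3.
From p3 via ϵ: add p4.
No new states can be added; the closed set is {p3, p4, p8, p12}.

{p3, p4, p8, p12}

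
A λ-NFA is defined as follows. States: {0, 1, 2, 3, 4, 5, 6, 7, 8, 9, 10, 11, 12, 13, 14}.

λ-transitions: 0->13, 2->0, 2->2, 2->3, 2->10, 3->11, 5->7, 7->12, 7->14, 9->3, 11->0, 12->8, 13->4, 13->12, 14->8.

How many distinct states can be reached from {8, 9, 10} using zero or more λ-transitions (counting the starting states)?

Start with {8, 9, 10}.
From 9 via λ: add 3.
From 3 via λ: add 11.
From 11 via λ: add 0.
From 0 via λ: add 13.
From 13 via λ: add 4, 12.
λ-closure = {0, 3, 4, 8, 9, 10, 11, 12, 13}, which has 9 states.

9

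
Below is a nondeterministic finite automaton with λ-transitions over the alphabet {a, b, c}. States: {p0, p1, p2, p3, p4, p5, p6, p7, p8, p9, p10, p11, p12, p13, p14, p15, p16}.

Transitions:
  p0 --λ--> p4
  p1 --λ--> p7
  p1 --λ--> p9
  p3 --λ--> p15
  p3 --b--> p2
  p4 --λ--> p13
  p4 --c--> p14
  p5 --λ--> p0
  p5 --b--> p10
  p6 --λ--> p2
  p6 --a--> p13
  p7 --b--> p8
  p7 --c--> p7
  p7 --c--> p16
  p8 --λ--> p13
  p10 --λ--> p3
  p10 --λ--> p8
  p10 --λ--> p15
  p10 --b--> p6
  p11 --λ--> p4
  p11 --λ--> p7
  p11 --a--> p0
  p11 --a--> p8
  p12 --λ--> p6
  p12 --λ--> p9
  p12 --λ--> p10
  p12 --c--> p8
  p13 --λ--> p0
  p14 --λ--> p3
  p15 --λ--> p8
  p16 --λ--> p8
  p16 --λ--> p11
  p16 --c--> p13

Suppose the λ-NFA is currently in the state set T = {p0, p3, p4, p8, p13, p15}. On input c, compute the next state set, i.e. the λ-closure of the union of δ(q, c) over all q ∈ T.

p4 on c → {p14}.
No c-transition from p0, p3, p8, p13, p15.
Union after reading c: {p14}.
Now take the λ-closure:
From p14 via λ: add p3.
From p3 via λ: add p15.
From p15 via λ: add p8.
From p8 via λ: add p13.
From p13 via λ: add p0.
From p0 via λ: add p4.
No new states can be added; the closed set is {p0, p3, p4, p8, p13, p14, p15}.

{p0, p3, p4, p8, p13, p14, p15}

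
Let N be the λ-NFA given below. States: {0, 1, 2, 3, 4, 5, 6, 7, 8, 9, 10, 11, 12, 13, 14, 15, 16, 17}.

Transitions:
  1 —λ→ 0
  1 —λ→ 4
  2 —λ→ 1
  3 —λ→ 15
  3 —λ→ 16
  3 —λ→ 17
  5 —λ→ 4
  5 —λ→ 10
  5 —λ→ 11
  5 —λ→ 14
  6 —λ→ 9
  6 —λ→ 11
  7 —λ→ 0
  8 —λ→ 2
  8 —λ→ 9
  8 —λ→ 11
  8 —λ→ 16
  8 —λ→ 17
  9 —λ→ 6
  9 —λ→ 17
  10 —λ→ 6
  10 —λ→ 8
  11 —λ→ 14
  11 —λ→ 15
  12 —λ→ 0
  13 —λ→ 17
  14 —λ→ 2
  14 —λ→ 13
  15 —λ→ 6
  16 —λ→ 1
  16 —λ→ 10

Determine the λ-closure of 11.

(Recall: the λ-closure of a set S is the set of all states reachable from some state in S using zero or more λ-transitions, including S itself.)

{0, 1, 2, 4, 6, 9, 11, 13, 14, 15, 17}

Start with {11}.
From 11 via λ: add 14, 15.
From 14 via λ: add 2, 13.
From 15 via λ: add 6.
From 2 via λ: add 1.
From 6 via λ: add 9.
From 13 via λ: add 17.
From 1 via λ: add 0, 4.
No new states can be added; the closed set is {0, 1, 2, 4, 6, 9, 11, 13, 14, 15, 17}.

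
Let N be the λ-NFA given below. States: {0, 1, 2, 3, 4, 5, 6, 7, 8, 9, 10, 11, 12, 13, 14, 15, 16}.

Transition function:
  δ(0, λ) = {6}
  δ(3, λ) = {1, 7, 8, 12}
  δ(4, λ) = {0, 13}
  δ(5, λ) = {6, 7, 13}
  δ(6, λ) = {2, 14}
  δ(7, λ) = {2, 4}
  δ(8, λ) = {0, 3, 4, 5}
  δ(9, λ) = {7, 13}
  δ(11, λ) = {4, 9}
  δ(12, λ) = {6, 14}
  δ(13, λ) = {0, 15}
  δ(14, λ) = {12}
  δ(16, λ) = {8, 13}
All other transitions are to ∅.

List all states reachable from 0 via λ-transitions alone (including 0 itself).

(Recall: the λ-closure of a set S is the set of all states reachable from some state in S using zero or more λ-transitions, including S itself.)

Start with {0}.
From 0 via λ: add 6.
From 6 via λ: add 2, 14.
From 14 via λ: add 12.
No new states can be added; the closed set is {0, 2, 6, 12, 14}.

{0, 2, 6, 12, 14}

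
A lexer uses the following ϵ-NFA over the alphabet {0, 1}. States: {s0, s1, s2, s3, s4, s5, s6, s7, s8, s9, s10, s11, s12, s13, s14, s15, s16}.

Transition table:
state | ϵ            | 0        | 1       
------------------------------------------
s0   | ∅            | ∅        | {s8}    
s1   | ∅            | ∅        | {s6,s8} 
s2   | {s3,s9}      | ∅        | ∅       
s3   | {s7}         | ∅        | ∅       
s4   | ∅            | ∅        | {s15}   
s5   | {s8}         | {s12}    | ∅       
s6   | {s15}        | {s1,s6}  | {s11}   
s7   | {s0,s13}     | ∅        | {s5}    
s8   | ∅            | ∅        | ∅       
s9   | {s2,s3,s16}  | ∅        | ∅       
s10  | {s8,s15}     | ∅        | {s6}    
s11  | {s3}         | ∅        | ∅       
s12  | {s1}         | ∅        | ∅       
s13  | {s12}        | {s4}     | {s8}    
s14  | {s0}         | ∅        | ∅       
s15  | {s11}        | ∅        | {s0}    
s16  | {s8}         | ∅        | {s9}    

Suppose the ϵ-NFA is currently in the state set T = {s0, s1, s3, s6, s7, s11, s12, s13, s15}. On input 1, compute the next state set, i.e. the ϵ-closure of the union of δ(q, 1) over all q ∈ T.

{s0, s1, s3, s5, s6, s7, s8, s11, s12, s13, s15}

s0 on 1 → {s8}.
s1 on 1 → {s6, s8}.
s6 on 1 → {s11}.
s7 on 1 → {s5}.
s13 on 1 → {s8}.
s15 on 1 → {s0}.
No 1-transition from s3, s11, s12.
Union after reading 1: {s0, s5, s6, s8, s11}.
Now take the ϵ-closure:
From s6 via ϵ: add s15.
From s11 via ϵ: add s3.
From s3 via ϵ: add s7.
From s7 via ϵ: add s13.
From s13 via ϵ: add s12.
From s12 via ϵ: add s1.
No new states can be added; the closed set is {s0, s1, s3, s5, s6, s7, s8, s11, s12, s13, s15}.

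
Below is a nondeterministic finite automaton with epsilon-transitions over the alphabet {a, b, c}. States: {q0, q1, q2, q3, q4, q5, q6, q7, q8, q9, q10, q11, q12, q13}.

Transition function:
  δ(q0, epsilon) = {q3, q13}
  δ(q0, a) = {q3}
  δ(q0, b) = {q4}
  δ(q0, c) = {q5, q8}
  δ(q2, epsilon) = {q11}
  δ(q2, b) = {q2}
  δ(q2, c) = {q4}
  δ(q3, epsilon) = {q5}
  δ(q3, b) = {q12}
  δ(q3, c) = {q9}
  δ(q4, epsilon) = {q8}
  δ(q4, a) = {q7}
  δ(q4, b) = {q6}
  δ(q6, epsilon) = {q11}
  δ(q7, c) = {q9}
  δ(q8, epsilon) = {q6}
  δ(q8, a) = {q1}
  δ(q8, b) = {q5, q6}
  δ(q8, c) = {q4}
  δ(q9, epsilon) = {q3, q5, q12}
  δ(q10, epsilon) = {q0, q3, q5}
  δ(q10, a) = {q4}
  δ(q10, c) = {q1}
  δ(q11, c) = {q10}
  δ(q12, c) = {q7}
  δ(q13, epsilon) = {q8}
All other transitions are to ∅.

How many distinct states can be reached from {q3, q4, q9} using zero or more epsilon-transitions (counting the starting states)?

8

Start with {q3, q4, q9}.
From q3 via epsilon: add q5.
From q4 via epsilon: add q8.
From q9 via epsilon: add q12.
From q8 via epsilon: add q6.
From q6 via epsilon: add q11.
epsilon-closure = {q3, q4, q5, q6, q8, q9, q11, q12}, which has 8 states.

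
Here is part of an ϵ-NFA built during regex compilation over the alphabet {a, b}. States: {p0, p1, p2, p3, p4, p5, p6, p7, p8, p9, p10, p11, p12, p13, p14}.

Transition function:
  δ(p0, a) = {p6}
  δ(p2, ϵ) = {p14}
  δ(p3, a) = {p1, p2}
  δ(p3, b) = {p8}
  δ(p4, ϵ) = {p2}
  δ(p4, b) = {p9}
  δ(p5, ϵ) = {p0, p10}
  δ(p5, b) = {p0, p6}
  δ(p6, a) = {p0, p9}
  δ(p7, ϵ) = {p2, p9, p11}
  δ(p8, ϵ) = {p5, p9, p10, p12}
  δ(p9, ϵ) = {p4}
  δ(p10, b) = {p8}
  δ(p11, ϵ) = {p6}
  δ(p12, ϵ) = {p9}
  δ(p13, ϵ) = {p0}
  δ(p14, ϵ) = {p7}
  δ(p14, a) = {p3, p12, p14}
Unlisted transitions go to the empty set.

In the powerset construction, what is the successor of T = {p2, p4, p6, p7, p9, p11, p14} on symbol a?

{p0, p2, p3, p4, p6, p7, p9, p11, p12, p14}

p6 on a → {p0, p9}.
p14 on a → {p3, p12, p14}.
No a-transition from p2, p4, p7, p9, p11.
Union after reading a: {p0, p3, p9, p12, p14}.
Now take the ϵ-closure:
From p9 via ϵ: add p4.
From p14 via ϵ: add p7.
From p4 via ϵ: add p2.
From p7 via ϵ: add p11.
From p11 via ϵ: add p6.
No new states can be added; the closed set is {p0, p2, p3, p4, p6, p7, p9, p11, p12, p14}.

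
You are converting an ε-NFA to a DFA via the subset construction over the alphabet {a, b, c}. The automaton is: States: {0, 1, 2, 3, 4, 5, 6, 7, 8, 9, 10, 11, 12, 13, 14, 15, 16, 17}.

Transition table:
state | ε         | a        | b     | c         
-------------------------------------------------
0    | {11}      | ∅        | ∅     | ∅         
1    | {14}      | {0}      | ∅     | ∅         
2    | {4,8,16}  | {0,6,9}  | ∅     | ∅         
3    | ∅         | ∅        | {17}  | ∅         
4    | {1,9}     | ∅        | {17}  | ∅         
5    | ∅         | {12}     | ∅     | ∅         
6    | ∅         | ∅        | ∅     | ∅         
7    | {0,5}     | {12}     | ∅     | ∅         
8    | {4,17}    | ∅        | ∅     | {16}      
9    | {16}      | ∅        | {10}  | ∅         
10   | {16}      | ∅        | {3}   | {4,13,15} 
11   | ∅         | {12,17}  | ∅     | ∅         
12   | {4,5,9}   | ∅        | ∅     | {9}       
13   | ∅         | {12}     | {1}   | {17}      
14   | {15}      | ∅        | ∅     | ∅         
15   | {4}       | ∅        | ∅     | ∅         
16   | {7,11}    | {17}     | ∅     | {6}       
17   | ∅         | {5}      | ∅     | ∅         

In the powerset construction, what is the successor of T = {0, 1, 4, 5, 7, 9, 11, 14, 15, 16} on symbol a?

1 on a → {0}.
5 on a → {12}.
7 on a → {12}.
11 on a → {12, 17}.
16 on a → {17}.
No a-transition from 0, 4, 9, 14, 15.
Union after reading a: {0, 12, 17}.
Now take the ε-closure:
From 0 via ε: add 11.
From 12 via ε: add 4, 5, 9.
From 4 via ε: add 1.
From 9 via ε: add 16.
From 1 via ε: add 14.
From 16 via ε: add 7.
From 14 via ε: add 15.
No new states can be added; the closed set is {0, 1, 4, 5, 7, 9, 11, 12, 14, 15, 16, 17}.

{0, 1, 4, 5, 7, 9, 11, 12, 14, 15, 16, 17}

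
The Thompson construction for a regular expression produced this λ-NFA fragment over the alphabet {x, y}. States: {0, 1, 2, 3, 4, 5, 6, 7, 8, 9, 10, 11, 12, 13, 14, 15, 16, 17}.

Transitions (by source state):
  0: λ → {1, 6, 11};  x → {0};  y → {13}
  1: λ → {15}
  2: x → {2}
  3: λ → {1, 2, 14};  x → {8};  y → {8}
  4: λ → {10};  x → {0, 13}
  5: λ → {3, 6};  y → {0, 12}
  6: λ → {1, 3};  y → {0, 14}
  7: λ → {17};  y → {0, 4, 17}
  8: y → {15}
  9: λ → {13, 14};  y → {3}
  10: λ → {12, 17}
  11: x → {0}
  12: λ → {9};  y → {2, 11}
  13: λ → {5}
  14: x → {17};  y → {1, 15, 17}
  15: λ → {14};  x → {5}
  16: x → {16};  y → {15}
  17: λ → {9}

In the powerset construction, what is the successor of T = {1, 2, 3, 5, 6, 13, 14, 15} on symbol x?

2 on x → {2}.
3 on x → {8}.
14 on x → {17}.
15 on x → {5}.
No x-transition from 1, 5, 6, 13.
Union after reading x: {2, 5, 8, 17}.
Now take the λ-closure:
From 5 via λ: add 3, 6.
From 17 via λ: add 9.
From 3 via λ: add 1, 14.
From 9 via λ: add 13.
From 1 via λ: add 15.
No new states can be added; the closed set is {1, 2, 3, 5, 6, 8, 9, 13, 14, 15, 17}.

{1, 2, 3, 5, 6, 8, 9, 13, 14, 15, 17}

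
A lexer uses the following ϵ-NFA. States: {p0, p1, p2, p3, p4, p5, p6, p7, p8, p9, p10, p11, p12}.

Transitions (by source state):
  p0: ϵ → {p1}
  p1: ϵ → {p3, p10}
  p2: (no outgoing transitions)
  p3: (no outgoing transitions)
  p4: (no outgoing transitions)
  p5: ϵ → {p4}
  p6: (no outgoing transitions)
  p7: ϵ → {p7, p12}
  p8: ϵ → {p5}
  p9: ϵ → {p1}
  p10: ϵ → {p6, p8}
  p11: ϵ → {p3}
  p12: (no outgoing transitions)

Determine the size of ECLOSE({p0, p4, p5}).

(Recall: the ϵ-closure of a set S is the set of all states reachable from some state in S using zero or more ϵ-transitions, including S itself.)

Start with {p0, p4, p5}.
From p0 via ϵ: add p1.
From p1 via ϵ: add p3, p10.
From p10 via ϵ: add p6, p8.
ϵ-closure = {p0, p1, p3, p4, p5, p6, p8, p10}, which has 8 states.

8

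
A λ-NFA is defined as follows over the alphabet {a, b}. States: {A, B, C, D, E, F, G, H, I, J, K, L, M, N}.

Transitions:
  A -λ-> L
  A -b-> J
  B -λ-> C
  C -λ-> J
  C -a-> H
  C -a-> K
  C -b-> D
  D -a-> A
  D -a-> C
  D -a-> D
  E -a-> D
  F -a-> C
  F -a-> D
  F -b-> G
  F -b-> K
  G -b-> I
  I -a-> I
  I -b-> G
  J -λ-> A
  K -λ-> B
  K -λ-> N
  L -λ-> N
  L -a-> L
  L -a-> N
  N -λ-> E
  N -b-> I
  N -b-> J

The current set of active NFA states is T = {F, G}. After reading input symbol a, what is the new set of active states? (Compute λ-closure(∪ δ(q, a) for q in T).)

F on a → {C, D}.
No a-transition from G.
Union after reading a: {C, D}.
Now take the λ-closure:
From C via λ: add J.
From J via λ: add A.
From A via λ: add L.
From L via λ: add N.
From N via λ: add E.
No new states can be added; the closed set is {A, C, D, E, J, L, N}.

{A, C, D, E, J, L, N}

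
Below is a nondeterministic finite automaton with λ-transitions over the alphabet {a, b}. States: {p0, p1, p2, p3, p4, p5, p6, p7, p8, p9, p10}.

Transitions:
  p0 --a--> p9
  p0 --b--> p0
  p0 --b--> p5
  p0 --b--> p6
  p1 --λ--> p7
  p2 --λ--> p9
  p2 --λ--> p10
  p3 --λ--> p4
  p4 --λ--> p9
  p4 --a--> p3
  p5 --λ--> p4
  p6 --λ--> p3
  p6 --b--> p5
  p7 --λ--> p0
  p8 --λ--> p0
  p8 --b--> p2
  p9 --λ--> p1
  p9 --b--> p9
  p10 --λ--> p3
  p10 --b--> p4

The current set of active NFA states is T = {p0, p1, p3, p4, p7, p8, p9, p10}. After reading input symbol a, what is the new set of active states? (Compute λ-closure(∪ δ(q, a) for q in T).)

{p0, p1, p3, p4, p7, p9}

p0 on a → {p9}.
p4 on a → {p3}.
No a-transition from p1, p3, p7, p8, p9, p10.
Union after reading a: {p3, p9}.
Now take the λ-closure:
From p3 via λ: add p4.
From p9 via λ: add p1.
From p1 via λ: add p7.
From p7 via λ: add p0.
No new states can be added; the closed set is {p0, p1, p3, p4, p7, p9}.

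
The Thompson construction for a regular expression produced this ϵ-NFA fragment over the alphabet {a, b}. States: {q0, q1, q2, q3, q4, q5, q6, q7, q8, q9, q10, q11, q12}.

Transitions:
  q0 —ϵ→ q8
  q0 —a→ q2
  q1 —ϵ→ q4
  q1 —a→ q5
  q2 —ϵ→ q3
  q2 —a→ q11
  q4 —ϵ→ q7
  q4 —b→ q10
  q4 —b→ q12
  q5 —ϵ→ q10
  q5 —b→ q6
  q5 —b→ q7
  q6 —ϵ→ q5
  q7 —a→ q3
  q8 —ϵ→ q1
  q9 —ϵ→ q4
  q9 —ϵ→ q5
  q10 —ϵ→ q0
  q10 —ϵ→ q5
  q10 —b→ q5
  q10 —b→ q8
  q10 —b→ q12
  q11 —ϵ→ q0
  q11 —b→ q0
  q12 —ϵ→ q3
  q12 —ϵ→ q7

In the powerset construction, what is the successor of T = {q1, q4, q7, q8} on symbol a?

{q0, q1, q3, q4, q5, q7, q8, q10}

q1 on a → {q5}.
q7 on a → {q3}.
No a-transition from q4, q8.
Union after reading a: {q3, q5}.
Now take the ϵ-closure:
From q5 via ϵ: add q10.
From q10 via ϵ: add q0.
From q0 via ϵ: add q8.
From q8 via ϵ: add q1.
From q1 via ϵ: add q4.
From q4 via ϵ: add q7.
No new states can be added; the closed set is {q0, q1, q3, q4, q5, q7, q8, q10}.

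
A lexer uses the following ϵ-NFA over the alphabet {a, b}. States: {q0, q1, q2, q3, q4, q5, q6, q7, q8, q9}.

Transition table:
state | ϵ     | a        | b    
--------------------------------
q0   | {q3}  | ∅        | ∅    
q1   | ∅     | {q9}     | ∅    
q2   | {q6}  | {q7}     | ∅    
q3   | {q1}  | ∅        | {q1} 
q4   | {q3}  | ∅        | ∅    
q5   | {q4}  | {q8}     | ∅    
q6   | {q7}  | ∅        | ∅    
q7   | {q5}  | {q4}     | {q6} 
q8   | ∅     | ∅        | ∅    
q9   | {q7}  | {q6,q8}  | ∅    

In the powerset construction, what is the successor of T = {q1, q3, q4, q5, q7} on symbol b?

q3 on b → {q1}.
q7 on b → {q6}.
No b-transition from q1, q4, q5.
Union after reading b: {q1, q6}.
Now take the ϵ-closure:
From q6 via ϵ: add q7.
From q7 via ϵ: add q5.
From q5 via ϵ: add q4.
From q4 via ϵ: add q3.
No new states can be added; the closed set is {q1, q3, q4, q5, q6, q7}.

{q1, q3, q4, q5, q6, q7}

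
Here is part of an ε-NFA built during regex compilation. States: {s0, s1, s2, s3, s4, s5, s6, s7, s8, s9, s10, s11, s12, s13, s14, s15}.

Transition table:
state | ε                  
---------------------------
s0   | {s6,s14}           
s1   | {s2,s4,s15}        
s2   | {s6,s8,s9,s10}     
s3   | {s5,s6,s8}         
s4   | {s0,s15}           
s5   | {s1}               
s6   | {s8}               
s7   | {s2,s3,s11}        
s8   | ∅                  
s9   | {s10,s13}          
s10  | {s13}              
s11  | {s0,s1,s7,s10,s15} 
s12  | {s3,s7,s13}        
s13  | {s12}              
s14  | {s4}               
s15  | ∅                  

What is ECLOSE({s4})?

Start with {s4}.
From s4 via ε: add s0, s15.
From s0 via ε: add s6, s14.
From s6 via ε: add s8.
No new states can be added; the closed set is {s0, s4, s6, s8, s14, s15}.

{s0, s4, s6, s8, s14, s15}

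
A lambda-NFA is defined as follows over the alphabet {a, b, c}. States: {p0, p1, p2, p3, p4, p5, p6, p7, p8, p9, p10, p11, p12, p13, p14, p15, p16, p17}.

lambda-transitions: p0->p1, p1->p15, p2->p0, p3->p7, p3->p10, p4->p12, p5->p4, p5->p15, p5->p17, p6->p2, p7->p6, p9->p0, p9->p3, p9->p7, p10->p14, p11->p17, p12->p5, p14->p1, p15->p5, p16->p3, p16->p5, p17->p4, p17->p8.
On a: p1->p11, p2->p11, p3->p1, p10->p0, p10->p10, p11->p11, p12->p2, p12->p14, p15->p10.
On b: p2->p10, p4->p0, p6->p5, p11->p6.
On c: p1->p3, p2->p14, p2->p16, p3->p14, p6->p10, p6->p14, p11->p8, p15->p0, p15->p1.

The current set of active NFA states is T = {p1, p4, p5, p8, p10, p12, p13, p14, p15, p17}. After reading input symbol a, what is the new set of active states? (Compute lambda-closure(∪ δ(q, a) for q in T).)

{p0, p1, p2, p4, p5, p8, p10, p11, p12, p14, p15, p17}

p1 on a → {p11}.
p10 on a → {p0, p10}.
p12 on a → {p2, p14}.
p15 on a → {p10}.
No a-transition from p4, p5, p8, p13, p14, p17.
Union after reading a: {p0, p2, p10, p11, p14}.
Now take the lambda-closure:
From p0 via lambda: add p1.
From p11 via lambda: add p17.
From p1 via lambda: add p15.
From p17 via lambda: add p4, p8.
From p4 via lambda: add p12.
From p15 via lambda: add p5.
No new states can be added; the closed set is {p0, p1, p2, p4, p5, p8, p10, p11, p12, p14, p15, p17}.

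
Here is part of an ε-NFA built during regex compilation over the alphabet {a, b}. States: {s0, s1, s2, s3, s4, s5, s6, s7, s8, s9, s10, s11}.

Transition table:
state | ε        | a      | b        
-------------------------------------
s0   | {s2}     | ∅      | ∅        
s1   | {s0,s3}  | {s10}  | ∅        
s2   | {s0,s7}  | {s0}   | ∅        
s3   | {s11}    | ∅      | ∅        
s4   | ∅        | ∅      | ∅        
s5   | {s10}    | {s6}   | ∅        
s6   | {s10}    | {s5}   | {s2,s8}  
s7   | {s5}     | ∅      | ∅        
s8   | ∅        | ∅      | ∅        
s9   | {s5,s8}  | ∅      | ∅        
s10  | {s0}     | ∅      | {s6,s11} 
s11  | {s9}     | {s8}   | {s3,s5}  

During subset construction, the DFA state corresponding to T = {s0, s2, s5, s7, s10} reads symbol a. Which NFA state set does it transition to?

s2 on a → {s0}.
s5 on a → {s6}.
No a-transition from s0, s7, s10.
Union after reading a: {s0, s6}.
Now take the ε-closure:
From s0 via ε: add s2.
From s6 via ε: add s10.
From s2 via ε: add s7.
From s7 via ε: add s5.
No new states can be added; the closed set is {s0, s2, s5, s6, s7, s10}.

{s0, s2, s5, s6, s7, s10}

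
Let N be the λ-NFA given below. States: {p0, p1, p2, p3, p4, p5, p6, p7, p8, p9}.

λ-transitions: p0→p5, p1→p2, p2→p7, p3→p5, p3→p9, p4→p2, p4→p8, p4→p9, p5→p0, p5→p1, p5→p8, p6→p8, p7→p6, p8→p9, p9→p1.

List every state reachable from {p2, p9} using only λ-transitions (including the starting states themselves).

{p1, p2, p6, p7, p8, p9}

Start with {p2, p9}.
From p2 via λ: add p7.
From p9 via λ: add p1.
From p7 via λ: add p6.
From p6 via λ: add p8.
No new states can be added; the closed set is {p1, p2, p6, p7, p8, p9}.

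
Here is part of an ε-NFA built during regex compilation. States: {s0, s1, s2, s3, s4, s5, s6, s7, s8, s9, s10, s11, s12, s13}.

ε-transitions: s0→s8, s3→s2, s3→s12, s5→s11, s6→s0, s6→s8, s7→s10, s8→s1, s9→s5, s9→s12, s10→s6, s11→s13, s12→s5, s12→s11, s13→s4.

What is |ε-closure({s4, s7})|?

Start with {s4, s7}.
From s7 via ε: add s10.
From s10 via ε: add s6.
From s6 via ε: add s0, s8.
From s8 via ε: add s1.
ε-closure = {s0, s1, s4, s6, s7, s8, s10}, which has 7 states.

7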